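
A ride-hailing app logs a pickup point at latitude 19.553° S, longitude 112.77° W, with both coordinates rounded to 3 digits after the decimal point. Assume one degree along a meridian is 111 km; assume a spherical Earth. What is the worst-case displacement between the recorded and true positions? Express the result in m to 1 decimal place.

Rounding to 3 decimal places leaves each coordinate within ±0.0005° of the true value.
N–S: 0.0005° × 111000 m/° = 55.5 m.
Longitude error → 0.0005 × 111000 × cos 19.553° = 0.0005 × 111000 × 0.9423 ≈ 52.2994 m.
The two errors are perpendicular, so the maximum displacement is √(55.5² + 52.2994²) ≈ 76.2593 m.

76.3 m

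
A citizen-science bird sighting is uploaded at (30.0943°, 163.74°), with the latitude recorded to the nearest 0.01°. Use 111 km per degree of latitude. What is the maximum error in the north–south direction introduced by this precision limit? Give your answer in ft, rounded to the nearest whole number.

Rounding to 2 decimal places leaves the latitude within ±0.005° of the true value.
North–south distance: 0.005° × 111000 m/° = 555 m.
In feet: 555 m ÷ 0.3048 ≈ 1820.9 ft.

1821 ft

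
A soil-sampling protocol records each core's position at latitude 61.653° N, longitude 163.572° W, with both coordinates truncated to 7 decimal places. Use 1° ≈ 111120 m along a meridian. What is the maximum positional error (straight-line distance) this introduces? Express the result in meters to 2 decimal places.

Truncating at 7 decimal places can drop up to a full unit in the last place, so each coordinate may be off by as much as 1e-07°.
North–south component: 1e-07° × 111120 = 0.011112 m.
East–west component at 61.653°: 1e-07° × 111120 × cos 61.653° ≈ 1e-07 × 52760.9 ≈ 0.00527609 m.
Combining orthogonally: (0.011112² + 0.00527609²)^½ ≈ 0.012301 m.

0.01 meters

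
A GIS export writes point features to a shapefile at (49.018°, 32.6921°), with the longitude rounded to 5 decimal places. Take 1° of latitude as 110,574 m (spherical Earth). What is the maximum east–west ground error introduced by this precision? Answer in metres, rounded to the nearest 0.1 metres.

Rounding to 5 decimal places leaves the longitude within ±5e-06° of the true value.
Parallels shrink by cos φ, so at 49.018° a degree of longitude is 110574 × 0.6558 ≈ 72516.9 m.
East–west error: 5e-06° × 72516.9 m/° ≈ 0.362584 m.

0.4 metres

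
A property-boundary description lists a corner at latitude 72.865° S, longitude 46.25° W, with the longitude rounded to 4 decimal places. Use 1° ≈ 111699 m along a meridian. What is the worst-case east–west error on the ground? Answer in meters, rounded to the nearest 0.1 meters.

Rounding to 4 decimal places leaves the longitude within ±5e-05° of the true value.
At latitude 72.865° a degree of longitude spans 111699 m × cos 72.865° = 111699 × 0.2946 ≈ 32909.2 m.
So at most 5e-05° × 32909.2 ≈ 1.64546 m east–west.

1.6 meters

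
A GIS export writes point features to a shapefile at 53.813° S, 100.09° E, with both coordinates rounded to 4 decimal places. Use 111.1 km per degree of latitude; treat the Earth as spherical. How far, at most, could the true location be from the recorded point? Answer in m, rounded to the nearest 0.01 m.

6.45 m

Rounding to 4 decimal places leaves each coordinate within ±5e-05° of the true value.
North–south component: 5e-05° × 111100 = 5.555 m.
Longitude error → 5e-05 × 111100 × cos 53.813° = 5e-05 × 111100 × 0.5904 ≈ 3.2798 m.
The two errors are perpendicular, so the maximum displacement is √(5.555² + 3.2798²) ≈ 6.45098 m.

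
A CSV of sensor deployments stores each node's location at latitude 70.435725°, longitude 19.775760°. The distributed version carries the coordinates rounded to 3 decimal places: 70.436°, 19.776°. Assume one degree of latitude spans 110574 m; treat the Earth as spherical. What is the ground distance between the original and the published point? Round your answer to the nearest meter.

32 meters

The latitude changed by -0.000275° and the longitude by -0.000240°.
North–south shift: -0.000275 × 110574 = -30.4079 m.
E–W at 70.436°: -0.000240° × 110574 × cos 70.436° = -0.000240 × 110574 × 0.3349 ≈ -8.88642 m.
Distance: √(30.4079² + 8.88642²) ≈ 31.6797 m.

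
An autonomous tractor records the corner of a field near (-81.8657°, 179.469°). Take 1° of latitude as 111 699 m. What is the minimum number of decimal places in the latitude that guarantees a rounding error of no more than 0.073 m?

6

One degree of latitude covers 111699 m.
N decimal places → at most half a unit in the last place, 0.5 × 10⁻ᴺ° = 111699/2 × 10⁻ᴺ m.
Setting 55849.5 × 10⁻ᴺ ≤ 0.073 gives 10ᴺ ≥ 7.651e+05, i.e. N ≥ 5.88.
At 5 places the error can reach 0.558 m, but 6 places keeps it to 0.0558 m.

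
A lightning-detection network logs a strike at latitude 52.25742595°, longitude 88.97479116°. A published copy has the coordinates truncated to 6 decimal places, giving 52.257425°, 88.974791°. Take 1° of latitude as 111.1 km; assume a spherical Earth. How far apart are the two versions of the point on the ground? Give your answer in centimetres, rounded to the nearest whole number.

11 centimetres

Δlat = 52.25742595 − 52.257425 = +0.00000095°; Δlon = 88.97479116 − 88.974791 = +0.00000016°.
N–S: 0.00000095° × 111100 m/° = 0.105545 m.
E–W at 52.2574°: 0.00000016° × 111100 × cos 52.2574° = 0.00000016 × 111100 × 0.6121 ≈ 0.010881 m.
Combined displacement = (0.105545² + 0.010881²)^½ ≈ 0.106104 m.
That is 0.106104 m = 10.61 cm.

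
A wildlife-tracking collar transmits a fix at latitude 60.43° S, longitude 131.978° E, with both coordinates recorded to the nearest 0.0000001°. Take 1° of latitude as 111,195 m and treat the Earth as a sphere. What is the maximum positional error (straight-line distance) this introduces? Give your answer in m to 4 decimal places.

0.0062 m

Rounding to 7 decimal places leaves each coordinate within ±5e-08° of the true value.
Latitude error → 5e-08 × 111195 = 0.00555975 m along the meridian.
Longitude error → 5e-08 × 111195 × cos 60.43° = 5e-08 × 111195 × 0.4935 ≈ 0.00274366 m.
The two errors are perpendicular, so the maximum displacement is √(0.00555975² + 0.00274366²) ≈ 0.00619988 m.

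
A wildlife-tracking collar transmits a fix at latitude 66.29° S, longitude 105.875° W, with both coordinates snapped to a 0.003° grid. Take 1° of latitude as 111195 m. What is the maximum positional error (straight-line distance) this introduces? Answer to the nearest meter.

With a 0.003° grid the true value lies within half a step, ±0.003°/2 = ±0.0015°, of the stored one.
Latitude error → 0.0015 × 111195 = 166.792 m along the meridian.
E–W at 66.29°: 0.0015° × 111195 × cos 66.29° = 0.0015 × 111195 × 0.4021 ≈ 67.0685 m.
The two errors are perpendicular, so the maximum displacement is √(166.792² + 67.0685²) ≈ 179.772 m.

180 meters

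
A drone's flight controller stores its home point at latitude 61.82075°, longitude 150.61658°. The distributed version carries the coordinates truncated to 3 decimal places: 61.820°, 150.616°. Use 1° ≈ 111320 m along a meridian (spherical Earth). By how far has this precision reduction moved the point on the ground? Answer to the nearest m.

Δlat = 61.82075 − 61.820 = +0.00075°; Δlon = 150.61658 − 150.616 = +0.00058°.
North–south shift: 0.00075 × 111320 = 83.49 m.
East–west at this latitude: 0.00058° × 111320 × cos 61.82° ≈ 0.00058 × 52570.1 = 30.4907 m.
Combined displacement = (83.49² + 30.4907²)^½ ≈ 88.8834 m.

89 m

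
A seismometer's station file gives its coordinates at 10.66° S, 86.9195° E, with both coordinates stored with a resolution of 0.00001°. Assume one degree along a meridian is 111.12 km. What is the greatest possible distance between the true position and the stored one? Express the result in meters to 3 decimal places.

0.779 meters

With a 0.00001° grid the true value lies within half a step, ±0.00001°/2 = ±5e-06°, of the stored one.
N–S: 5e-06° × 111120 m/° = 0.5556 m.
East–west component at 10.66°: 5e-06° × 111120 × cos 10.66° ≈ 5e-06 × 109202 ≈ 0.546012 m.
Combining orthogonally: (0.5556² + 0.546012²)^½ ≈ 0.778987 m.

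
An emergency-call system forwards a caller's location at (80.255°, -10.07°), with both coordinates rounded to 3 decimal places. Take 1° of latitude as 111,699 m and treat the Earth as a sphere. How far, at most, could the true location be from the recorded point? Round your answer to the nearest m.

Rounding to 3 decimal places leaves each coordinate within ±0.0005° of the true value.
North–south component: 0.0005° × 111699 = 55.8495 m.
East–west component at 80.255°: 0.0005° × 111699 × cos 80.255° ≈ 0.0005 × 18906.6 ≈ 9.45328 m.
The two errors are perpendicular, so the maximum displacement is √(55.8495² + 9.45328²) ≈ 56.6439 m.

57 m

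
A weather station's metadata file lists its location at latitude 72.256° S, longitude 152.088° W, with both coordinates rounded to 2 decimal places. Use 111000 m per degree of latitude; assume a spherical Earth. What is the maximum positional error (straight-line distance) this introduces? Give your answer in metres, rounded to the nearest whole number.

580 metres

Rounding to 2 decimal places leaves each coordinate within ±0.005° of the true value.
North–south component: 0.005° × 111000 = 555 m.
Longitude error → 0.005 × 111000 × cos 72.256° = 0.005 × 111000 × 0.3048 ≈ 169.144 m.
The two errors are perpendicular, so the maximum displacement is √(555² + 169.144²) ≈ 580.202 m.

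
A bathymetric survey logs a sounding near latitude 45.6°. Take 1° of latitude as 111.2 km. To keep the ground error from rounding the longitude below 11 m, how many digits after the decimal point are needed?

4 decimal places

At 45.6° one degree of longitude covers 111200 × cos 45.6° ≈ 111200 × 0.6997 ≈ 77802.6 m.
With N decimal places the half-ulp bound is 0.5·10⁻ᴺ°, or 0.5·10⁻ᴺ × 77802.6 m on the ground.
Setting 38901.3 × 10⁻ᴺ ≤ 11 gives 10ᴺ ≥ 3536, i.e. N ≥ 3.55.
N = 3 would give 38.9 m (too coarse); N = 4 gives 3.89 m ≤ 11 m.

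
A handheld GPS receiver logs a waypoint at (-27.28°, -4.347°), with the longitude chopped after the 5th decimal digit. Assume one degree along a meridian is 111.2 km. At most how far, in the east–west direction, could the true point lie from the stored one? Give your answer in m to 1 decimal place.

1.0 m

Truncating at 5 decimal places can drop up to a full unit in the last place, so the longitude may be off by as much as 1e-05°.
At latitude 27.28° a degree of longitude spans 111200 m × cos 27.28° = 111200 × 0.8888 ≈ 98832 m.
So at most 1e-05° × 98832 ≈ 0.98832 m east–west.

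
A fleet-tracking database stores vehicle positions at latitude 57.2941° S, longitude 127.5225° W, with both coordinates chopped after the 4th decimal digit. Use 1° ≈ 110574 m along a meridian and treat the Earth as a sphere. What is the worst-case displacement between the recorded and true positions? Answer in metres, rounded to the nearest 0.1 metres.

Truncating at 4 decimal places can drop up to a full unit in the last place, so each coordinate may be off by as much as 0.0001°.
Latitude error → 0.0001 × 110574 = 11.0574 m along the meridian.
E–W at 57.2941°: 0.0001° × 110574 × cos 57.2941° = 0.0001 × 110574 × 0.5403 ≈ 5.97461 m.
Worst case both components are at the extreme and orthogonal: √(11.0574² + 5.97461²) ≈ 12.5683 m.

12.6 metres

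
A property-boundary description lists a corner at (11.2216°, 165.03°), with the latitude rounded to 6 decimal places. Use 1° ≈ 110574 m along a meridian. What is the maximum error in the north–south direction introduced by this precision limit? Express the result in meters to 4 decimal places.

Rounding to 6 decimal places leaves the latitude within ±5e-07° of the true value.
North–south distance: 5e-07° × 110574 m/° = 0.055287 m.

0.0553 meters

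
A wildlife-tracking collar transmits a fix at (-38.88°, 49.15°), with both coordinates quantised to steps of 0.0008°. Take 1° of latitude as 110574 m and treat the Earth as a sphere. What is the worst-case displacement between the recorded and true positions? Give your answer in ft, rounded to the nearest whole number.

184 ft

With a 0.0008° grid the true value lies within half a step, ±0.0008°/2 = ±0.0004°, of the stored one.
North–south component: 0.0004° × 110574 = 44.2296 m.
East–west component at 38.88°: 0.0004° × 110574 × cos 38.88° ≈ 0.0004 × 86077.7 ≈ 34.4311 m.
Combining orthogonally: (44.2296² + 34.4311²)^½ ≈ 56.0514 m.
Converting: 56.0514 m × 3.2808 ft/m ≈ 183.9 ft.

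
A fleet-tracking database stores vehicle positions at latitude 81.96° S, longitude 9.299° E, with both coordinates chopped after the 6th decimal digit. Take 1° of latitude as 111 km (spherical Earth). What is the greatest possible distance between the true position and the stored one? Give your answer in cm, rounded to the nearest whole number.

Truncating at 6 decimal places can drop up to a full unit in the last place, so each coordinate may be off by as much as 1e-06°.
N–S: 1e-06° × 111000 m/° = 0.111 m.
East–west component at 81.96°: 1e-06° × 111000 × cos 81.96° ≈ 1e-06 × 15524.9 ≈ 0.0155249 m.
The two errors are perpendicular, so the maximum displacement is √(0.111² + 0.0155249²) ≈ 0.11208 m.
That is 0.11208 m = 11.208 cm.

11 cm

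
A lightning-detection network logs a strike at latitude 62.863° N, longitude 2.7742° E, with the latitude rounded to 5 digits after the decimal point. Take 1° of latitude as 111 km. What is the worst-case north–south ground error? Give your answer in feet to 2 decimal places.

1.82 feet

Rounding to 5 decimal places leaves the latitude within ±5e-06° of the true value.
So the N–S error is at most 5e-06 × 111000 = 0.555 m.
In feet: 0.555 m ÷ 0.3048 ≈ 1.8209 ft.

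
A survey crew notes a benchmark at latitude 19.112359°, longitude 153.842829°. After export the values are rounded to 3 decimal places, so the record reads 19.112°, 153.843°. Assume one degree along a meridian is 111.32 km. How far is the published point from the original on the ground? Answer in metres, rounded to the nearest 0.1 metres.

The latitude changed by +0.000359° and the longitude by -0.000171°.
North–south shift: 0.000359 × 111320 = 39.9639 m.
East–west at this latitude: -0.000171° × 111320 × cos 19.112° ≈ -0.000171 × 105184 = -17.9865 m.
Hypotenuse of the two orthogonal shifts: √(39.9639² + 17.9865²) = 43.8249 m.

43.8 metres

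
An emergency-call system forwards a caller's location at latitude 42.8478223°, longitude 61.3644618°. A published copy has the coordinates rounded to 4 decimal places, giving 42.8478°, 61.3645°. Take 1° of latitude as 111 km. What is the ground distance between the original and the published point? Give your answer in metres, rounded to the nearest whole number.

The latitude changed by +0.0000223° and the longitude by -0.0000382°.
North–south shift: 0.0000223 × 111000 = 2.4753 m.
East–west at this latitude: -0.0000382° × 111000 × cos 42.8478° ≈ -0.0000382 × 81381.1 = -3.10876 m.
Hypotenuse of the two orthogonal shifts: √(2.4753² + 3.10876²) = 3.97385 m.

4 metres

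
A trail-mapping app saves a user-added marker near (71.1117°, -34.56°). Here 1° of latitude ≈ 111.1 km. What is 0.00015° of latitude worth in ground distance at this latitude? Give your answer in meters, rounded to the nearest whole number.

17 meters

Along a meridian 0.00015° is 0.00015 × 111100 = 16.665 m.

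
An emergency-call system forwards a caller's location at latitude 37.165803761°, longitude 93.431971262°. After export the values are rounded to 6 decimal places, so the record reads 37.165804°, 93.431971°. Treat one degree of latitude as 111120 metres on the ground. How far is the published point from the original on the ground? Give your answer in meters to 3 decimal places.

Δlat = 37.165803761 − 37.165804 = -0.000000239°; Δlon = 93.431971262 − 93.431971 = +0.000000262°.
N–S: -0.000000239° × 111120 m/° = -0.0265577 m.
East–west at this latitude: 0.000000262° × 111120 × cos 37.1658° ≈ 0.000000262 × 88550.5 = 0.0232002 m.
Distance: √(0.0265577² + 0.0232002²) ≈ 0.0352642 m.

0.035 meters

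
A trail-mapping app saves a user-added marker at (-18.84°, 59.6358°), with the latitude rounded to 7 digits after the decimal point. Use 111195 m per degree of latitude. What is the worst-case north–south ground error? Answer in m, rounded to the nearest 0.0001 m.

Rounding to 7 decimal places leaves the latitude within ±5e-08° of the true value.
North–south distance: 5e-08° × 111195 m/° = 0.00555975 m.

0.0056 m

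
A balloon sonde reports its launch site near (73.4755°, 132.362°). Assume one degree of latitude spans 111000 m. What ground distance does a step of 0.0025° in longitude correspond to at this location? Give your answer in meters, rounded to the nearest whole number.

One degree of longitude here spans 111000 × cos 73.4755° = 111000 × 0.2844 ≈ 31571.2 m; 0.0025° of that is 78.928 m.

79 meters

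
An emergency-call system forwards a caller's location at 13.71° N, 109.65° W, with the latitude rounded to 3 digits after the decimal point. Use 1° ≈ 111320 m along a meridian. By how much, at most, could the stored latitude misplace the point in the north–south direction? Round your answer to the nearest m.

Rounding to 3 decimal places leaves the latitude within ±0.0005° of the true value.
North–south distance: 0.0005° × 111320 m/° = 55.66 m.

56 m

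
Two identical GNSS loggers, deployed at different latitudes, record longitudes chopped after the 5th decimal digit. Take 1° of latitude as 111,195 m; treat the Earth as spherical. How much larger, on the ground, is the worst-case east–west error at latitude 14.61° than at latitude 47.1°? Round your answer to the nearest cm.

32 cm

Truncating at 5 decimal places can drop up to a full unit in the last place, so the longitude may be off by as much as 1e-05°.
Error at 14.61° = 1e-05° × 111195 × cos 14.61° ≈ 1.1119 × 0.9677 = 1.076 m.
At 47.1°: 1e-05° × 111195 × cos 47.1° = 1e-05 × 111195 × 0.6807 ≈ 0.75693 m.
Difference: 1.076 − 0.75693 = 0.31907 m.
That is 0.319068 m = 31.907 cm.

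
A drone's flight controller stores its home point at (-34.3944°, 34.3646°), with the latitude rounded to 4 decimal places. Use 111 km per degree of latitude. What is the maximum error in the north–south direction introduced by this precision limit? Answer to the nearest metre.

6 metres

Rounding to 4 decimal places leaves the latitude within ±5e-05° of the true value.
So the N–S error is at most 5e-05 × 111000 = 5.55 m.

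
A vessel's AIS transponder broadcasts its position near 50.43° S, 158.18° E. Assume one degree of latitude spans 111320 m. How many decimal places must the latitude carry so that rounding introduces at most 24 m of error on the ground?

4

One degree of latitude covers 111320 m.
Rounding to N decimal places gives at most 0.5 × 10⁻ᴺ degrees of error, i.e. 0.5 × 10⁻ᴺ × 111320 m.
Setting 55660 × 10⁻ᴺ ≤ 24 gives 10ᴺ ≥ 2319, i.e. N ≥ 3.37.
At 3 places the error can reach 55.7 m, but 4 places keeps it to 5.57 m.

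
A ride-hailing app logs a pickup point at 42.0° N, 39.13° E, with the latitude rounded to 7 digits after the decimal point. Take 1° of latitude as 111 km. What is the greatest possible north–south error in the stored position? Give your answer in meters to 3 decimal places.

Rounding to 7 decimal places leaves the latitude within ±5e-08° of the true value.
Along the meridian that is 5e-08° × 111000 m/° = 0.00555 m.

0.006 meters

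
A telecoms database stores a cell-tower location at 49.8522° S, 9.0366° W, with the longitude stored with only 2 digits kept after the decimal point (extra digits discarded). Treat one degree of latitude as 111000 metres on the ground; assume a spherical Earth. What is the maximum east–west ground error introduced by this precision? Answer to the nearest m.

Truncating at 2 decimal places can drop up to a full unit in the last place, so the longitude may be off by as much as 0.01°.
Parallels shrink by cos φ, so at 49.8522° a degree of longitude is 111000 × 0.6448 ≈ 71568.5 m.
So at most 0.01° × 71568.5 ≈ 715.685 m east–west.

716 m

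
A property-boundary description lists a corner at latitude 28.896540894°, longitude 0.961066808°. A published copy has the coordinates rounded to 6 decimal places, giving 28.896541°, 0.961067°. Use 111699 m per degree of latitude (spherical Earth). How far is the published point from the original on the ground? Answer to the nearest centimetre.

Δlat = 28.896540894 − 28.896541 = -0.000000106°; Δlon = 0.961066808 − 0.961067 = -0.000000192°.
North–south shift: -0.000000106 × 111699 = -0.0118401 m.
E–W at 28.8965°: -0.000000192° × 111699 × cos 28.8965° = -0.000000192 × 111699 × 0.8755 ≈ -0.018776 m.
Distance: √(0.0118401² + 0.018776²) ≈ 0.0221974 m.
That is 0.0221974 m = 2.2197 cm.

2 centimetres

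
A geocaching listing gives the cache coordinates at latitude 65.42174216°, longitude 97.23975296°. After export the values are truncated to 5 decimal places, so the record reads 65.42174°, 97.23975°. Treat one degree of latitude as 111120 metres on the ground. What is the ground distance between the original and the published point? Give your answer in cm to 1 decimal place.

Δlat = 65.42174216 − 65.42174 = +0.00000216°; Δlon = 97.23975296 − 97.23975 = +0.00000296°.
N–S: 0.00000216° × 111120 m/° = 0.240019 m.
East–west at this latitude: 0.00000296° × 111120 × cos 65.4217° ≈ 0.00000296 × 46218.8 = 0.136808 m.
Combined displacement = (0.240019² + 0.136808²)^½ ≈ 0.276271 m.
That is 0.276271 m = 27.627 cm.

27.6 cm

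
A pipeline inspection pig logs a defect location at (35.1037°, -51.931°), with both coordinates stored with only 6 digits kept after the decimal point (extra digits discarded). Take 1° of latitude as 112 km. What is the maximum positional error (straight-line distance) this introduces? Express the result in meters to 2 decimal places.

0.14 meters

Truncating at 6 decimal places can drop up to a full unit in the last place, so each coordinate may be off by as much as 1e-06°.
North–south component: 1e-06° × 112000 = 0.112 m.
Longitude error → 1e-06 × 112000 × cos 35.1037° = 1e-06 × 112000 × 0.8181 ≈ 0.0916286 m.
Worst case both components are at the extreme and orthogonal: √(0.112² + 0.0916286²) ≈ 0.144706 m.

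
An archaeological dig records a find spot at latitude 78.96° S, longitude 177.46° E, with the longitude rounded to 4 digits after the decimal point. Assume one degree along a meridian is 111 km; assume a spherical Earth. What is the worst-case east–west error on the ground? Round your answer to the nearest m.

1 m

Rounding to 4 decimal places leaves the longitude within ±5e-05° of the true value.
Parallels shrink by cos φ, so at 78.96° a degree of longitude is 111000 × 0.1915 ≈ 21255.9 m.
So at most 5e-05° × 21255.9 ≈ 1.06279 m east–west.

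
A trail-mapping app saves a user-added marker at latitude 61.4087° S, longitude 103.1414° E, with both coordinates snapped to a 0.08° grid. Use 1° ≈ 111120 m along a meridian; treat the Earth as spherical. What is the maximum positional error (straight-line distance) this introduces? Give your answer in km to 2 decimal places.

4.93 km

With a 0.08° grid the true value lies within half a step, ±0.08°/2 = ±0.04°, of the stored one.
N–S: 0.04° × 111120 m/° = 4444.8 m.
Longitude error → 0.04 × 111120 × cos 61.4087° = 0.04 × 111120 × 0.4786 ≈ 2127.1 m.
Combining orthogonally: (4444.8² + 2127.1²)^½ ≈ 4927.55 m.
That is 4927.55 m = 4.9276 km.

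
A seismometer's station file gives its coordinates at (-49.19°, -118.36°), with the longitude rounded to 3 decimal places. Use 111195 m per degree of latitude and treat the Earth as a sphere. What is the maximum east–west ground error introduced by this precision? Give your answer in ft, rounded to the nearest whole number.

Rounding to 3 decimal places leaves the longitude within ±0.0005° of the true value.
At latitude 49.19° a degree of longitude spans 111195 m × cos 49.19° = 111195 × 0.6536 ≈ 72671.8 m.
East–west error: 0.0005° × 72671.8 m/° ≈ 36.3359 m.
Converting: 36.3359 m × 3.2808 ft/m ≈ 119.21 ft.

119 ft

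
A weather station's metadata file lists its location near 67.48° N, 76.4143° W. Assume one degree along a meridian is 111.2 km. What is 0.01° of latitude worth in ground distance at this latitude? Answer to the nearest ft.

Along a meridian 0.01° is 0.01 × 111200 = 1112 m.
Converting: 1112 m × 3.2808 ft/m ≈ 3648.3 ft.

3648 ft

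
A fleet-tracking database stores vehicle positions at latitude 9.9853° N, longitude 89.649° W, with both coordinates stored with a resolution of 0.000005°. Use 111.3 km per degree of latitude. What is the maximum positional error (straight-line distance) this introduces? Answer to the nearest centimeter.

39 centimeters

With a 0.000005° grid the true value lies within half a step, ±0.000005°/2 = ±2.5e-06°, of the stored one.
Latitude error → 2.5e-06 × 111300 = 0.27825 m along the meridian.
Longitude error → 2.5e-06 × 111300 × cos 9.9853° = 2.5e-06 × 111300 × 0.9849 ≈ 0.274035 m.
Combining orthogonally: (0.27825² + 0.274035²)^½ ≈ 0.390536 m.
That is 0.390536 m = 39.054 cm.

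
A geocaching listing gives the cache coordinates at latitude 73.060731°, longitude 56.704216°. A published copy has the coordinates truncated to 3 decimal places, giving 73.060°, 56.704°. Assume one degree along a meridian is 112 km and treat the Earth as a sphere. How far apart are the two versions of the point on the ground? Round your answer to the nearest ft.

Δlat = 73.060731 − 73.060 = +0.000731°; Δlon = 56.704216 − 56.704 = +0.000216°.
N–S: 0.000731° × 112000 m/° = 81.872 m.
East–west at this latitude: 0.000216° × 112000 × cos 73.06° ≈ 0.000216 × 32633.5 = 7.04883 m.
Distance: √(81.872² + 7.04883²) ≈ 82.1749 m.
In feet: 82.1749 m ÷ 0.3048 ≈ 269.6 ft.

270 ft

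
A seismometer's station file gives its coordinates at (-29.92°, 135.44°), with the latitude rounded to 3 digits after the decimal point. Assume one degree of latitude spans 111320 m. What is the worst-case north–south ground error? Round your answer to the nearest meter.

Rounding to 3 decimal places leaves the latitude within ±0.0005° of the true value.
North–south distance: 0.0005° × 111320 m/° = 55.66 m.

56 meters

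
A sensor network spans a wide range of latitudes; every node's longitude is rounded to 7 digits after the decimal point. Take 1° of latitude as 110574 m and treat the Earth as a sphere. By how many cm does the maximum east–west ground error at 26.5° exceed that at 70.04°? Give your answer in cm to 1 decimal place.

0.3 cm

Rounding to 7 decimal places leaves the longitude within ±5e-08° of the true value.
At 26.5°: 5e-08° × 110574 × cos 26.5° = 5e-08 × 110574 × 0.8949 ≈ 0.0049478 m.
At 70.04°: 5e-08° × 110574 × cos 70.04° = 5e-08 × 110574 × 0.3414 ≈ 0.0018873 m.
Difference: 0.0049478 − 0.0018873 = 0.0030605 m.
That is 0.00306052 m = 0.30605 cm.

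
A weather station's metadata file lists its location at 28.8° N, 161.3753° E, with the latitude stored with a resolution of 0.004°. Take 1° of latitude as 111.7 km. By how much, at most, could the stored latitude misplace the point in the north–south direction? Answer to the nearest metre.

223 metres

With a 0.004° grid the true value lies within half a step, ±0.004°/2 = ±0.002°, of the stored one.
North–south distance: 0.002° × 111700 m/° = 223.4 m.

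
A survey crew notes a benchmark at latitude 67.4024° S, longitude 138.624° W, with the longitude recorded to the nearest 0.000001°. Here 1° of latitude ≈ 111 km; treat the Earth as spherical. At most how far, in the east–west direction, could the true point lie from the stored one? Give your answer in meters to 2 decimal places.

0.02 meters

Rounding to 6 decimal places leaves the longitude within ±5e-07° of the true value.
One degree of longitude at 67.4024° is 111000 × cos 67.4024° ≈ 111000 × 0.3843 = 42652.5 m.
East–west error: 5e-07° × 42652.5 m/° ≈ 0.0213262 m.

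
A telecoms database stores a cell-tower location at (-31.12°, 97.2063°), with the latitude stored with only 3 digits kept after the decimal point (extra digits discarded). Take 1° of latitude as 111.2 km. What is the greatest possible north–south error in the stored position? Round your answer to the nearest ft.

365 ft

Truncating at 3 decimal places can drop up to a full unit in the last place, so the latitude may be off by as much as 0.001°.
North–south distance: 0.001° × 111200 m/° = 111.2 m.
Converting: 111.2 m × 3.2808 ft/m ≈ 364.83 ft.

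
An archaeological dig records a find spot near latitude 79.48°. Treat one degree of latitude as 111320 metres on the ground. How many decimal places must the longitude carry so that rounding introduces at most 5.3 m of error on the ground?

4 decimal places

At 79.48° one degree of longitude covers 111320 × cos 79.48° ≈ 111320 × 0.1826 ≈ 20324.7 m.
N decimal places → at most half a unit in the last place, 0.5 × 10⁻ᴺ° = 20324.7/2 × 10⁻ᴺ m.
Need 0.5 × 20324.7 × 10⁻ᴺ ≤ 5.3 → 10⁻ᴺ ≤ 5.215e-04, so N ≥ 3.28.
So 4 decimal places suffice (1.02 m); 3 would allow up to 10.2 m.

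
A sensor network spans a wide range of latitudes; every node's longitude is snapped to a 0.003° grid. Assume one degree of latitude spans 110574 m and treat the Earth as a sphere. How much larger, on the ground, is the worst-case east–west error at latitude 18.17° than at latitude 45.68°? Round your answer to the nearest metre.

With a 0.003° grid the true value lies within half a step, ±0.003°/2 = ±0.0015°, of the stored one.
At 18.17°: 0.0015° × 110574 × cos 18.17° = 0.0015 × 110574 × 0.9501 ≈ 157.59 m.
At 45.68°: 0.0015° × 110574 × cos 45.68° = 0.0015 × 110574 × 0.6987 ≈ 115.88 m.
So the lower-latitude error exceeds the higher by 157.59 − 115.88 = 41.709 m.

42 metres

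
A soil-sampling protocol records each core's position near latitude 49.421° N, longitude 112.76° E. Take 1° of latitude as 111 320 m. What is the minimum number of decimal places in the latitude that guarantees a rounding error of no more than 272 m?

3

One degree of latitude covers 111320 m.
Rounding to N decimal places gives at most 0.5 × 10⁻ᴺ degrees of error, i.e. 0.5 × 10⁻ᴺ × 111320 m.
Setting 55660 × 10⁻ᴺ ≤ 272 gives 10ᴺ ≥ 204.6, i.e. N ≥ 2.31.
So 3 decimal places suffice (55.7 m); 2 would allow up to 557 m.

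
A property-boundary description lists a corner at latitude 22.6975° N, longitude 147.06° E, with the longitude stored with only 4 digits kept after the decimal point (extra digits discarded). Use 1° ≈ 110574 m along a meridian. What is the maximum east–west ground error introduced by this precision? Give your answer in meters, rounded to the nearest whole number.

Truncating at 4 decimal places can drop up to a full unit in the last place, so the longitude may be off by as much as 0.0001°.
Parallels shrink by cos φ, so at 22.6975° a degree of longitude is 110574 × 0.9226 ≈ 102011 m.
East–west error: 0.0001° × 102011 m/° ≈ 10.2011 m.

10 meters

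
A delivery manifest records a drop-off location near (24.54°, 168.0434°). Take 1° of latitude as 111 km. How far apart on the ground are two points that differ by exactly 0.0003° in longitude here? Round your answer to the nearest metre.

At 24.54° a degree of longitude is 111000 × cos 24.54° ≈ 100974 m, so 0.0003° corresponds to 30.2921 m.

30 metres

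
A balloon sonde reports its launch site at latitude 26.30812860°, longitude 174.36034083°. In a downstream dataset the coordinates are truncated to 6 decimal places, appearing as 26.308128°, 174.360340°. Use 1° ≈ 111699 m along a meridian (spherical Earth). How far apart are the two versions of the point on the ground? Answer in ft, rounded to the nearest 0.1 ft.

0.4 ft

The latitude changed by +0.00000060° and the longitude by +0.00000083°.
N–S: 0.00000060° × 111699 m/° = 0.0670194 m.
E–W at 26.3081°: 0.00000083° × 111699 × cos 26.3081° = 0.00000083 × 111699 × 0.8964 ≈ 0.0831076 m.
Hypotenuse of the two orthogonal shifts: √(0.0670194² + 0.0831076²) = 0.106764 m.
In feet: 0.106764 m ÷ 0.3048 ≈ 0.35027 ft.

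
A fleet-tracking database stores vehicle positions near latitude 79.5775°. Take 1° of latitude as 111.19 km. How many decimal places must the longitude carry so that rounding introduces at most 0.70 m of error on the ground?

5

At 79.5775° one degree of longitude covers 111190 × cos 79.5775° ≈ 111190 × 0.1809 ≈ 20114.9 m.
With N decimal places the half-ulp bound is 0.5·10⁻ᴺ°, or 0.5·10⁻ᴺ × 20114.9 m on the ground.
Setting 10057.4 × 10⁻ᴺ ≤ 0.70 gives 10ᴺ ≥ 1.437e+04, i.e. N ≥ 4.16.
N = 4 would give 1.01 m (too coarse); N = 5 gives 0.101 m ≤ 0.70 m.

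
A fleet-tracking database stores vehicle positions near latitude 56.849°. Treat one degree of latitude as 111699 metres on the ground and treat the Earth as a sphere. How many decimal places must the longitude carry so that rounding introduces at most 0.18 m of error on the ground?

At 56.849° one degree of longitude covers 111699 × cos 56.849° ≈ 111699 × 0.5468 ≈ 61082.3 m.
N decimal places → at most half a unit in the last place, 0.5 × 10⁻ᴺ° = 61082.3/2 × 10⁻ᴺ m.
Setting 30541.2 × 10⁻ᴺ ≤ 0.18 gives 10ᴺ ≥ 1.697e+05, i.e. N ≥ 5.23.
So 6 decimal places suffice (0.0305 m); 5 would allow up to 0.305 m.

6 decimal places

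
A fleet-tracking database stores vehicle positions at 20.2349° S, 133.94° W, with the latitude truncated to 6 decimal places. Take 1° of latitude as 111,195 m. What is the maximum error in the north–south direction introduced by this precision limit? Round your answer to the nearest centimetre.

Truncating at 6 decimal places can drop up to a full unit in the last place, so the latitude may be off by as much as 1e-06°.
So the N–S error is at most 1e-06 × 111195 = 0.111195 m.
That is 0.111195 m = 11.119 cm.

11 centimetres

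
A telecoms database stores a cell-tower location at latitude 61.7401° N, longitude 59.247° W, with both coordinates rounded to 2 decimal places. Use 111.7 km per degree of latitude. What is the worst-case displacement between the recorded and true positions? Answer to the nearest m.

Rounding to 2 decimal places leaves each coordinate within ±0.005° of the true value.
North–south component: 0.005° × 111700 = 558.5 m.
E–W at 61.7401°: 0.005° × 111700 × cos 61.7401° = 0.005 × 111700 × 0.4735 ≈ 264.434 m.
The two errors are perpendicular, so the maximum displacement is √(558.5² + 264.434²) ≈ 617.938 m.

618 m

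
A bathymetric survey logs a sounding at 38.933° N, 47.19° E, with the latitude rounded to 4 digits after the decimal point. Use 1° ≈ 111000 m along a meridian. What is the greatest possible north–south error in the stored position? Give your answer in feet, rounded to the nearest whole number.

Rounding to 4 decimal places leaves the latitude within ±5e-05° of the true value.
North–south distance: 5e-05° × 111000 m/° = 5.55 m.
Converting: 5.55 m × 3.2808 ft/m ≈ 18.209 ft.

18 feet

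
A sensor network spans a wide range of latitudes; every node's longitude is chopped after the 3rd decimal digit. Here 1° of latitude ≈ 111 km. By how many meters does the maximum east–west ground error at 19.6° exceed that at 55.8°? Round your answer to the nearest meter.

42 meters

Truncating at 3 decimal places can drop up to a full unit in the last place, so the longitude may be off by as much as 0.001°.
At 19.6°: 0.001° × 111000 × cos 19.6° = 0.001 × 111000 × 0.9421 ≈ 104.57 m.
At 55.8°: 0.001° × 111000 × cos 55.8° = 0.001 × 111000 × 0.5621 ≈ 62.391 m.
Difference: 104.57 − 62.391 = 42.177 m.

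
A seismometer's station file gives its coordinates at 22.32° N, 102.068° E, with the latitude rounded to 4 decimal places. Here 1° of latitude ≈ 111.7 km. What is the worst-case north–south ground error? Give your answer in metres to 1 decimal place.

5.6 metres

Rounding to 4 decimal places leaves the latitude within ±5e-05° of the true value.
Along the meridian that is 5e-05° × 111700 m/° = 5.585 m.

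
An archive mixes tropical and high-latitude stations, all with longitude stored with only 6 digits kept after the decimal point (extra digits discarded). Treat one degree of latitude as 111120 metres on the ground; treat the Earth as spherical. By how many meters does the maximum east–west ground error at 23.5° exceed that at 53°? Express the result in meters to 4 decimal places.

0.0350 meters

Truncating at 6 decimal places can drop up to a full unit in the last place, so the longitude may be off by as much as 1e-06°.
Error at 23.5° = 1e-06° × 111120 × cos 23.5° ≈ 0.11112 × 0.9171 = 0.1019 m.
Error at 53° = 1e-06° × 111120 × cos 53° ≈ 0.11112 × 0.6018 = 0.066874 m.
So the lower-latitude error exceeds the higher by 0.1019 − 0.066874 = 0.03503 m.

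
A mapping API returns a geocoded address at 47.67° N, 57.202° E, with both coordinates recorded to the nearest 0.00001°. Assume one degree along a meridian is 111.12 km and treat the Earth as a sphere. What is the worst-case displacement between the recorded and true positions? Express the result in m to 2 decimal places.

0.67 m

Rounding to 5 decimal places leaves each coordinate within ±5e-06° of the true value.
N–S: 5e-06° × 111120 m/° = 0.5556 m.
Longitude error → 5e-06 × 111120 × cos 47.67° = 5e-06 × 111120 × 0.6734 ≈ 0.374141 m.
Worst case both components are at the extreme and orthogonal: √(0.5556² + 0.374141²) ≈ 0.66983 m.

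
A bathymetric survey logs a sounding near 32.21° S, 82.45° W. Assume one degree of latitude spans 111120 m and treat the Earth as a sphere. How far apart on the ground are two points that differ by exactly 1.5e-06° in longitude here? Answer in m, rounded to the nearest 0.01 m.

1.5e-06° of longitude at 32.21° is 1.5e-06 × 111120 × cos 32.21° ≈ 1.5e-06 × 94018.6 = 0.141028 m.

0.14 m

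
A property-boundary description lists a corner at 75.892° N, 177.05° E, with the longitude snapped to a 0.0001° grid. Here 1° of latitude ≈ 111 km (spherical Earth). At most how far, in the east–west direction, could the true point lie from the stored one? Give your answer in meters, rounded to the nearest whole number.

With a 0.0001° grid the true value lies within half a step, ±0.0001°/2 = ±5e-05°, of the stored one.
Parallels shrink by cos φ, so at 75.892° a degree of longitude is 111000 × 0.2438 ≈ 27056.3 m.
Maximum E–W displacement: 5e-05 × 27056.3 = 1.35281 m.

1 meters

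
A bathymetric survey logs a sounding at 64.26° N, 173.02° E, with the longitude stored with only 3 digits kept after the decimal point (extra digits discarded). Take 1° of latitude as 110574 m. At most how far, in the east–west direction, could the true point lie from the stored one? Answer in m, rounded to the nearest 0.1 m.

Truncating at 3 decimal places can drop up to a full unit in the last place, so the longitude may be off by as much as 0.001°.
One degree of longitude at 64.26° is 110574 × cos 64.26° ≈ 110574 × 0.4343 = 48021 m.
Maximum E–W displacement: 0.001 × 48021 = 48.021 m.

48.0 m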